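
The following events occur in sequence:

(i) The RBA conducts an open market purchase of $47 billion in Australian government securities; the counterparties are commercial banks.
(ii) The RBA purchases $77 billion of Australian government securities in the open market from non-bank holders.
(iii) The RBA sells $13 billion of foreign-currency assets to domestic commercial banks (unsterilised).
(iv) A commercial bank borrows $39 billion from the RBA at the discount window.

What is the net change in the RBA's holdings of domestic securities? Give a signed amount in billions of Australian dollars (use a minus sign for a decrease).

RBA balance sheet:
  Assets:      Securities +$124B, Loans to banks +$39B, Foreign assets −$13B
  Liabilities: Bank reserves +$150B
So the change in the RBA's holdings of domestic securities is +$124 billion.

+$124 billion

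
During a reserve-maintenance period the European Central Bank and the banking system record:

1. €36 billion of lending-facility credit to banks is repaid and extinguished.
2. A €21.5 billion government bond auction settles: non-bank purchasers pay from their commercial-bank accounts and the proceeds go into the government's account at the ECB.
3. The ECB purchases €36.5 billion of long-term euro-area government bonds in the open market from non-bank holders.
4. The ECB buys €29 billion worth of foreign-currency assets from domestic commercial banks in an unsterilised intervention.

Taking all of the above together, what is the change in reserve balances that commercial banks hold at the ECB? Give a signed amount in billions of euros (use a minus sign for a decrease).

+€8 billion

ECB balance sheet:
  Assets:      Securities +€36.5B, Loans to banks −€36B, Foreign assets +€29B
  Liabilities: Bank reserves +€8B, Government deposits +€21.5B
So the change in reserve balances that commercial banks hold at the ECB is +€8 billion.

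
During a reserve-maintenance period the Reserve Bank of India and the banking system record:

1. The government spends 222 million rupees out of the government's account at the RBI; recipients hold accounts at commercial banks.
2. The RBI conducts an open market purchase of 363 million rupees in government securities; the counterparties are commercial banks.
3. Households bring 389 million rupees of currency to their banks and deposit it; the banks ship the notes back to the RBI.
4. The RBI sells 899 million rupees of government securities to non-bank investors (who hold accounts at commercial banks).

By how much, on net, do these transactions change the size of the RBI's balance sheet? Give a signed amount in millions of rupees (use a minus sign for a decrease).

RBI balance sheet:
  Assets:      Securities −536M
  Liabilities: Bank reserves +75M, Currency in circulation −389M, Government deposits −222M
Commercial banking system:
  Assets:      Reserves at CB +75M, Securities −363M
  Liabilities: Checkable deposits −288M
Change in total RBI assets = -536 million.

-536 million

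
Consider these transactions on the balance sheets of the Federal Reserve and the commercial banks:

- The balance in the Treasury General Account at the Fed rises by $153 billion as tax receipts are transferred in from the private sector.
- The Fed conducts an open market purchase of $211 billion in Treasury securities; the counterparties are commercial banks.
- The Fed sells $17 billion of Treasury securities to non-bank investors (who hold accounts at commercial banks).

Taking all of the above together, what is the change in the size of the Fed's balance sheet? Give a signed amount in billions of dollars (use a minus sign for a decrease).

+$194 billion

Government account inflow $153 billion: only the composition of liabilities changes → 0.
OMO purchase (from banks) $211 billion: a Fed asset is acquired → +$211B.
Asset sale (to non-banks) $17 billion: a Fed asset is shed → −$17B.
Net: 0 + 211 − 17 = +$194 billion.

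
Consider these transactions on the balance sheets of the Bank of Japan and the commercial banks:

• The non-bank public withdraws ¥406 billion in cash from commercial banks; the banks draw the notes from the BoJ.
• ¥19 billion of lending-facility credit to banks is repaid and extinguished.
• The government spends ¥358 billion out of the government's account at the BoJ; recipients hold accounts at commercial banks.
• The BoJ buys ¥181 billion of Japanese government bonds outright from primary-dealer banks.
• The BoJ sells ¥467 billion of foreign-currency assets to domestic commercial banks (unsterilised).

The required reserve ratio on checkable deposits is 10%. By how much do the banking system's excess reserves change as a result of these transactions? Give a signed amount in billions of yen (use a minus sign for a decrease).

-¥348.2 billion

Currency withdrawal ¥406 billion: reserves −¥406B, deposits −¥406B.
Discount-window repayment ¥19 billion: reserves −¥19B, deposits 0.
Government spending ¥358 billion: reserves +¥358B, deposits +¥358B.
OMO purchase (from banks) ¥181 billion: reserves +¥181B, deposits 0.
FX sale ¥467 billion: reserves −¥467B, deposits 0.
Totals: Δreserves = −¥353B, Δdeposits = −¥48B.
Δrequired reserves = 10% × −¥48B = −¥4.8B.
Δexcess reserves = Δreserves − Δrequired = −¥353B − (−¥4.8B) = -¥348.2 billion.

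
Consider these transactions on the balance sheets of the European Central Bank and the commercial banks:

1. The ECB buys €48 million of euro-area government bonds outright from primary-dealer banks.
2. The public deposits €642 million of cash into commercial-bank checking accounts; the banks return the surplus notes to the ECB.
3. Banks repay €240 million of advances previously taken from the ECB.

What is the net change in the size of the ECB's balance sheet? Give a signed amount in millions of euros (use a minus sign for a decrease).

ECB balance sheet:
  Assets:      Securities +€48M, Loans to banks −€240M
  Liabilities: Bank reserves +€450M, Currency in circulation −€642M
Change in total ECB assets = -€192 million.

-€192 million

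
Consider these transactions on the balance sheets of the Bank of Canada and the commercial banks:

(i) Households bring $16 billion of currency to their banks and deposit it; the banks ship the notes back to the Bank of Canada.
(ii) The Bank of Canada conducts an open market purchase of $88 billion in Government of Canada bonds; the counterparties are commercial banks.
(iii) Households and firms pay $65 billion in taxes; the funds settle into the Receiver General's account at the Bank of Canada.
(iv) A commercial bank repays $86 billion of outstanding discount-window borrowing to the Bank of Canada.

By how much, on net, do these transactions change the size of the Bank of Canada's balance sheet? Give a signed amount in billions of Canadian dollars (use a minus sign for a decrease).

Currency deposit $16 billion: only the composition of liabilities changes → 0.
OMO purchase (from banks) $88 billion: a Bank of Canada asset is acquired → +$88B.
Government account inflow $65 billion: only the composition of liabilities changes → 0.
Discount-window repayment $86 billion: a Bank of Canada asset is shed → −$86B.
Net: 0 + 88 + 0 − 86 = +$2 billion.

+$2 billion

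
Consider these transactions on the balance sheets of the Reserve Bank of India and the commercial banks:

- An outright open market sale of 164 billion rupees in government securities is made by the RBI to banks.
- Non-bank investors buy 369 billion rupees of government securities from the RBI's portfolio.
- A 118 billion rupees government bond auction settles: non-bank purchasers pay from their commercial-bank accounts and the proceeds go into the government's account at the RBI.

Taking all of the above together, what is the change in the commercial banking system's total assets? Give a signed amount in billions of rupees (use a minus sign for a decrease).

-487 billion

OMO sale (to banks) 164 billion rupees: just an asset swap on bank balance sheets → 0.
Asset sale (to non-banks) 369 billion rupees: bank balance sheets shrink → −369B.
Government account inflow 118 billion rupees: bank balance sheets shrink → −118B.
Net: 0 − 369 − 118 = -487 billion.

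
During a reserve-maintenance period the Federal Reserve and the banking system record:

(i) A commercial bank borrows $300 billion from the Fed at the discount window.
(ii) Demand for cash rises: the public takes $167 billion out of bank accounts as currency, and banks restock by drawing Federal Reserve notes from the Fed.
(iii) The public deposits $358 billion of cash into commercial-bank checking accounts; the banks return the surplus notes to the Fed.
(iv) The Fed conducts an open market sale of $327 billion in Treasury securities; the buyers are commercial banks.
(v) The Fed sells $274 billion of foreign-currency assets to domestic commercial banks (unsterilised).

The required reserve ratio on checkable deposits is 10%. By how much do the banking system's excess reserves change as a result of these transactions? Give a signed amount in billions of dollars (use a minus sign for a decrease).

Discount-window loan $300 billion: reserves +$300B, deposits 0.
Currency withdrawal $167 billion: reserves −$167B, deposits −$167B.
Currency deposit $358 billion: reserves +$358B, deposits +$358B.
OMO sale (to banks) $327 billion: reserves −$327B, deposits 0.
FX sale $274 billion: reserves −$274B, deposits 0.
Totals: Δreserves = −$110B, Δdeposits = +$191B.
Δrequired reserves = 10% × +$191B = +$19.1B.
Δexcess reserves = Δreserves − Δrequired = −$110B − (+$19.1B) = -$129.1 billion.

-$129.1 billion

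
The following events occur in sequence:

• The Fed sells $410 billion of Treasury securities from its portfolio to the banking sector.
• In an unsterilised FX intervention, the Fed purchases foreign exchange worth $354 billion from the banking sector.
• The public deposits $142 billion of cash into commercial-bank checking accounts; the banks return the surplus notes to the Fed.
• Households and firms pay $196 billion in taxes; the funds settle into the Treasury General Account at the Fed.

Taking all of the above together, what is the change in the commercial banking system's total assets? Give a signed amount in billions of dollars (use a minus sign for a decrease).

-$54 billion

OMO sale (to banks) $410 billion: just an asset swap on bank balance sheets → 0.
FX purchase $354 billion: just an asset swap on bank balance sheets → 0.
Currency deposit $142 billion: bank balance sheets expand → +$142B.
Government account inflow $196 billion: bank balance sheets shrink → −$196B.
Net: 0 + 0 + 142 − 196 = -$54 billion.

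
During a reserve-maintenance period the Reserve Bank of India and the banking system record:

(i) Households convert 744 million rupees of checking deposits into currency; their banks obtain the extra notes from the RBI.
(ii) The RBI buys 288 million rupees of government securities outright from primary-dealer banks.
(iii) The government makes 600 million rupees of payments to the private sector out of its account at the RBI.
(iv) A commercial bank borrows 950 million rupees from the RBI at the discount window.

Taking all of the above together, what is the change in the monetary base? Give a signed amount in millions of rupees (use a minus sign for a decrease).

+1838 million

RBI balance sheet:
  Assets:      Securities +288M, Loans to banks +950M
  Liabilities: Bank reserves +1094M, Currency in circulation +744M, Government deposits −600M
Commercial banking system:
  Assets:      Reserves at CB +1094M, Securities −288M
  Liabilities: Checkable deposits −144M, Borrowings from CB +950M
Monetary base = currency + reserves: +744M + (+1094M) = +1838 million.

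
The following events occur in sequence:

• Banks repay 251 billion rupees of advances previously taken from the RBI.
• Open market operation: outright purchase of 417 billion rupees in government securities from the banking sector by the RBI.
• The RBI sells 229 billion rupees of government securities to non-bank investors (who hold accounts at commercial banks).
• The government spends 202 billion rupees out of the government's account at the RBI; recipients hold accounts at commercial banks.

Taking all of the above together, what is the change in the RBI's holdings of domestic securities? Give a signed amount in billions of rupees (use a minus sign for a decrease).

RBI balance sheet:
  Assets:      Securities +188B, Loans to banks −251B
  Liabilities: Bank reserves +139B, Government deposits −202B
So the change in the RBI's holdings of domestic securities is +188 billion.

+188 billion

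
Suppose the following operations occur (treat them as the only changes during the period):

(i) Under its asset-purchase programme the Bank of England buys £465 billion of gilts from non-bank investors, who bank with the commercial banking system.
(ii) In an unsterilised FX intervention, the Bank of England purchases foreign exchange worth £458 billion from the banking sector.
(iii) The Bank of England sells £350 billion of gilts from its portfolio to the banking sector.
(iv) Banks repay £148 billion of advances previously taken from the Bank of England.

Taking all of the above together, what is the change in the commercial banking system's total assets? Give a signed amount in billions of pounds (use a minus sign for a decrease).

Bank of England balance sheet:
  Assets:      Securities +£115B, Loans to banks −£148B, Foreign assets +£458B
  Liabilities: Bank reserves +£425B
Commercial banking system:
  Assets:      Reserves at CB +£425B, Securities +£350B, Foreign assets −£458B
  Liabilities: Checkable deposits +£465B, Borrowings from CB −£148B
Change in total bank assets = +£317 billion.

+£317 billion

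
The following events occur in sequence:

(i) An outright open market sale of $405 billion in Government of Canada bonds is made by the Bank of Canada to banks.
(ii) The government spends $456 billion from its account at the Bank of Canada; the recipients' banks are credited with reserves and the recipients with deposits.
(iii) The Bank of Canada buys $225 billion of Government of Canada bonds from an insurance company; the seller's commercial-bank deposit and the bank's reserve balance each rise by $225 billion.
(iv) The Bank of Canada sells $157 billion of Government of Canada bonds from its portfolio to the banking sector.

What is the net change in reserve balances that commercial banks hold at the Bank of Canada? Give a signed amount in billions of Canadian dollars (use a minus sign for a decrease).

+$119 billion

Bank of Canada balance sheet:
  Assets:      Securities −$337B
  Liabilities: Bank reserves +$119B, Government deposits −$456B
So the change in reserve balances that commercial banks hold at the Bank of Canada is +$119 billion.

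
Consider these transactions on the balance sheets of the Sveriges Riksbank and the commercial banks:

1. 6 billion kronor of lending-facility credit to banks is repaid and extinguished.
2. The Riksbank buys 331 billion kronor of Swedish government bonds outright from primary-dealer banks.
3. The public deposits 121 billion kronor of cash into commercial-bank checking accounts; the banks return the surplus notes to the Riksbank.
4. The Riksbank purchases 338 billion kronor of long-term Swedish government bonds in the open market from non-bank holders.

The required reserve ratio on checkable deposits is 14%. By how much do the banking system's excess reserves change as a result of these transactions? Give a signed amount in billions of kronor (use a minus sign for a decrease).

+719.74 billion

Discount-window repayment 6 billion kronor: reserves −6B, deposits 0.
OMO purchase (from banks) 331 billion kronor: reserves +331B, deposits 0.
Currency deposit 121 billion kronor: reserves +121B, deposits +121B.
Asset purchase (from non-banks) 338 billion kronor: reserves +338B, deposits +338B.
Totals: Δreserves = +784B, Δdeposits = +459B.
Δrequired reserves = 14% × +459B = +64.26B.
Δexcess reserves = Δreserves − Δrequired = +784B − (+64.26B) = +719.74 billion.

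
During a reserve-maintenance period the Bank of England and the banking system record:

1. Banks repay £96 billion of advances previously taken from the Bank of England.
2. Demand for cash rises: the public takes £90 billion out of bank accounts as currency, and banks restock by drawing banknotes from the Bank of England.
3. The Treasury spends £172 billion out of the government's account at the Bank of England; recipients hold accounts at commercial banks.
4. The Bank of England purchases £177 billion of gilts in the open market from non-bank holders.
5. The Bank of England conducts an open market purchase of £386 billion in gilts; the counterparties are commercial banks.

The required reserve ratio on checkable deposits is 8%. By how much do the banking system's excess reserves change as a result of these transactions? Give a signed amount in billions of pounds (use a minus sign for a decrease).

Discount-window repayment £96 billion: reserves −£96B, deposits 0.
Currency withdrawal £90 billion: reserves −£90B, deposits −£90B.
Government spending £172 billion: reserves +£172B, deposits +£172B.
Asset purchase (from non-banks) £177 billion: reserves +£177B, deposits +£177B.
OMO purchase (from banks) £386 billion: reserves +£386B, deposits 0.
Totals: Δreserves = +£549B, Δdeposits = +£259B.
Δrequired reserves = 8% × +£259B = +£20.72B.
Δexcess reserves = Δreserves − Δrequired = +£549B − (+£20.72B) = +£528.28 billion.

+£528.28 billion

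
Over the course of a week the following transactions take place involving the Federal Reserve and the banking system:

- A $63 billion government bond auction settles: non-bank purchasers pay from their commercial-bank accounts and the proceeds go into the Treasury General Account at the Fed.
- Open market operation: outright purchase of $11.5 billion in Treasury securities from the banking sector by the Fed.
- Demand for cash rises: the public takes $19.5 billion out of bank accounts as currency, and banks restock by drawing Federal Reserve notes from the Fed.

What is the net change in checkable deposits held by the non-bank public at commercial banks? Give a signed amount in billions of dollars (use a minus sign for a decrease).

Government account inflow $63 billion: non-bank counterparties' bank balances fall → −$63B.
OMO purchase (from banks) $11.5 billion: the counterparty is a bank, so public deposits are unchanged → 0.
Currency withdrawal $19.5 billion: non-bank counterparties' bank balances fall → −$19.5B.
Net: −63 + 0 − 19.5 = -$82.5 billion.

-$82.5 billion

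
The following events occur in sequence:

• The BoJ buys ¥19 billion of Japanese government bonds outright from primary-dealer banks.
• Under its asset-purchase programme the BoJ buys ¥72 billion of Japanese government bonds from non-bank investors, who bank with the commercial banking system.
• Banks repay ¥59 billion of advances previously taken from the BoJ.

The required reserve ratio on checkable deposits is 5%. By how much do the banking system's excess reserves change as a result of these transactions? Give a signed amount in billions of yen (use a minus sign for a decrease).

OMO purchase (from banks) ¥19 billion: reserves +¥19B, deposits 0.
Asset purchase (from non-banks) ¥72 billion: reserves +¥72B, deposits +¥72B.
Discount-window repayment ¥59 billion: reserves −¥59B, deposits 0.
Totals: Δreserves = +¥32B, Δdeposits = +¥72B.
Δrequired reserves = 5% × +¥72B = +¥3.6B.
Δexcess reserves = Δreserves − Δrequired = +¥32B − (+¥3.6B) = +¥28.4 billion.

+¥28.4 billion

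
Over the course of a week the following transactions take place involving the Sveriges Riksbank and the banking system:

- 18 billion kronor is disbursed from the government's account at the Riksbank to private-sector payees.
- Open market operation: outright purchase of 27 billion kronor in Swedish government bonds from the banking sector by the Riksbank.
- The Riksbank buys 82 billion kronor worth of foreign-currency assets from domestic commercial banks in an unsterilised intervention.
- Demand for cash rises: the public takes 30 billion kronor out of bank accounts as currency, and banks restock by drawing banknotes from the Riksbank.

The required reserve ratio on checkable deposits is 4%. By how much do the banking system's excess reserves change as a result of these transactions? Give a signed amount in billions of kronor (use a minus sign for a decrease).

+97.48 billion

Government spending 18 billion kronor: reserves +18B, deposits +18B.
OMO purchase (from banks) 27 billion kronor: reserves +27B, deposits 0.
FX purchase 82 billion kronor: reserves +82B, deposits 0.
Currency withdrawal 30 billion kronor: reserves −30B, deposits −30B.
Totals: Δreserves = +97B, Δdeposits = −12B.
Δrequired reserves = 4% × −12B = −0.48B.
Δexcess reserves = Δreserves − Δrequired = +97B − (−0.48B) = +97.48 billion.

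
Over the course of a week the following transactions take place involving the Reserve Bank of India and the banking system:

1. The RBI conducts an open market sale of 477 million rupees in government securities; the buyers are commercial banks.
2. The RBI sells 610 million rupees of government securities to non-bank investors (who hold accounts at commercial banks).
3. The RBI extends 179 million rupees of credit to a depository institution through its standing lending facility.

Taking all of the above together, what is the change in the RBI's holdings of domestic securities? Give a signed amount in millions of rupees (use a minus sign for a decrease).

-1087 million

RBI balance sheet:
  Assets:      Securities −1087M, Loans to banks +179M
  Liabilities: Bank reserves −908M
Commercial banking system:
  Assets:      Reserves at CB −908M, Securities +477M
  Liabilities: Checkable deposits −610M, Borrowings from CB +179M
So the change in the RBI's holdings of domestic securities is -1087 million.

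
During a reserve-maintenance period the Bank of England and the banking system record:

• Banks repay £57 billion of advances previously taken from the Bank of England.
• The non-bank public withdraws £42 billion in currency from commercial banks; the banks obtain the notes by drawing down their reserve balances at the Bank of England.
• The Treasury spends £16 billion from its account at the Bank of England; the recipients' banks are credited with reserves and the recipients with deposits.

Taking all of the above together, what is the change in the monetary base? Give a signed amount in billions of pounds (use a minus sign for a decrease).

Bank of England balance sheet:
  Assets:      Loans to banks −£57B
  Liabilities: Bank reserves −£83B, Currency in circulation +£42B, Government deposits −£16B
Monetary base = currency + reserves: +£42B + (−£83B) = -£41 billion.

-£41 billion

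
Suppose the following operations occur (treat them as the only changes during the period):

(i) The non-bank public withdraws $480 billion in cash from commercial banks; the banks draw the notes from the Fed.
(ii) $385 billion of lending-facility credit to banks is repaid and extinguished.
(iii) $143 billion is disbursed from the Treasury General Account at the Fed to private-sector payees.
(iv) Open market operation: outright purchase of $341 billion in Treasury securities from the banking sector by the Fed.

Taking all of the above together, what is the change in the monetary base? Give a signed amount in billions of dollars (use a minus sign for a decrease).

+$99 billion

Fed balance sheet:
  Assets:      Securities +$341B, Loans to banks −$385B
  Liabilities: Bank reserves −$381B, Currency in circulation +$480B, Government deposits −$143B
Commercial banking system:
  Assets:      Reserves at CB −$381B, Securities −$341B
  Liabilities: Checkable deposits −$337B, Borrowings from CB −$385B
Monetary base = currency + reserves: +$480B + (−$381B) = +$99 billion.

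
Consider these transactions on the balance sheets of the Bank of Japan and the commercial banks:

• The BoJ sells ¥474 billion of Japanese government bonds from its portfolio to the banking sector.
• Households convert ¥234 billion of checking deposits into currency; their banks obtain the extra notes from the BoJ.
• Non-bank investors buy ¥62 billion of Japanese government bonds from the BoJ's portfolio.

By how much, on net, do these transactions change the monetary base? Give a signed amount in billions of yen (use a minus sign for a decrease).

-¥536 billion

BoJ balance sheet:
  Assets:      Securities −¥536B
  Liabilities: Bank reserves −¥770B, Currency in circulation +¥234B
Monetary base = currency + reserves: +¥234B + (−¥770B) = -¥536 billion.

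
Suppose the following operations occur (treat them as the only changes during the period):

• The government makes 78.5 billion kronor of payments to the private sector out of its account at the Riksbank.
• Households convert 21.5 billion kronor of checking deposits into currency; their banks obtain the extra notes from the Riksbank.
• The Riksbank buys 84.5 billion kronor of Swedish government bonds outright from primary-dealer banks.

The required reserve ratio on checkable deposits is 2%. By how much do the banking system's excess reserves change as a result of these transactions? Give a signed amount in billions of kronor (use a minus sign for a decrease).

+140.36 billion

Government spending 78.5 billion kronor: reserves +78.5B, deposits +78.5B.
Currency withdrawal 21.5 billion kronor: reserves −21.5B, deposits −21.5B.
OMO purchase (from banks) 84.5 billion kronor: reserves +84.5B, deposits 0.
Totals: Δreserves = +141.5B, Δdeposits = +57B.
Δrequired reserves = 2% × +57B = +1.14B.
Δexcess reserves = Δreserves − Δrequired = +141.5B − (+1.14B) = +140.36 billion.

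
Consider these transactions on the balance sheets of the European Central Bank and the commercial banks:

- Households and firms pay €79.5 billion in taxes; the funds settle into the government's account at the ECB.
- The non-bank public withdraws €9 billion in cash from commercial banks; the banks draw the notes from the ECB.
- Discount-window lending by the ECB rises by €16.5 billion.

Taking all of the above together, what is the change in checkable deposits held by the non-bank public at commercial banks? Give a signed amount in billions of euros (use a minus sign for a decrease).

-€88.5 billion

ECB balance sheet:
  Assets:      Loans to banks +€16.5B
  Liabilities: Bank reserves −€72B, Currency in circulation +€9B, Government deposits +€79.5B
Commercial banking system:
  Assets:      Reserves at CB −€72B
  Liabilities: Checkable deposits −€88.5B, Borrowings from CB +€16.5B
So the change in checkable deposits held by the non-bank public at commercial banks is -€88.5 billion.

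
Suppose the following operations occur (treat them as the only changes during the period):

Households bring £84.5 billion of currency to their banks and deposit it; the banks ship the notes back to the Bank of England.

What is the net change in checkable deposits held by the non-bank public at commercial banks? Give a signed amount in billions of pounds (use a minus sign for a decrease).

Currency deposit £84.5 billion: non-bank counterparties' bank balances rise → +£84.5B.

+£84.5 billion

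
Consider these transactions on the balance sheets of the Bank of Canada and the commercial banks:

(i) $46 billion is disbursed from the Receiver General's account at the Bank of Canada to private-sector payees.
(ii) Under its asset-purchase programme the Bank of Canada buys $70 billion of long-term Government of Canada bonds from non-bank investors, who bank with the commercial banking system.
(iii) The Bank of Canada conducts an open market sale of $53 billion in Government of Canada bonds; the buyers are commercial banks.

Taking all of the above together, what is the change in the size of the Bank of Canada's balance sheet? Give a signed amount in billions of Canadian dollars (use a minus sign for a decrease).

Government spending $46 billion: only the composition of liabilities changes → 0.
Asset purchase (from non-banks) $70 billion: a Bank of Canada asset is acquired → +$70B.
OMO sale (to banks) $53 billion: a Bank of Canada asset is shed → −$53B.
Net: 0 + 70 − 53 = +$17 billion.

+$17 billion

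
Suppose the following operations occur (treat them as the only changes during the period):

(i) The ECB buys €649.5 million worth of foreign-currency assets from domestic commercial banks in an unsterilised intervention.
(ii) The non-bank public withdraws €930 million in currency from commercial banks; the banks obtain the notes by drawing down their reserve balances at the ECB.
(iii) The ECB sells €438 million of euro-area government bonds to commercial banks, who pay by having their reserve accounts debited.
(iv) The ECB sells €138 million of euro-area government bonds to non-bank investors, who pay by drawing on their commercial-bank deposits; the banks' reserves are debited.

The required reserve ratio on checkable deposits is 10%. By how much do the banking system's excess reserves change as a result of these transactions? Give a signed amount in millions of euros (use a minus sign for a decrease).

FX purchase €649.5 million: reserves +€649.5M, deposits 0.
Currency withdrawal €930 million: reserves −€930M, deposits −€930M.
OMO sale (to banks) €438 million: reserves −€438M, deposits 0.
Asset sale (to non-banks) €138 million: reserves −€138M, deposits −€138M.
Totals: Δreserves = −€856.5M, Δdeposits = −€1068M.
Δrequired reserves = 10% × −€1068M = −€106.8M.
Δexcess reserves = Δreserves − Δrequired = −€856.5M − (−€106.8M) = -€749.7 million.

-€749.7 million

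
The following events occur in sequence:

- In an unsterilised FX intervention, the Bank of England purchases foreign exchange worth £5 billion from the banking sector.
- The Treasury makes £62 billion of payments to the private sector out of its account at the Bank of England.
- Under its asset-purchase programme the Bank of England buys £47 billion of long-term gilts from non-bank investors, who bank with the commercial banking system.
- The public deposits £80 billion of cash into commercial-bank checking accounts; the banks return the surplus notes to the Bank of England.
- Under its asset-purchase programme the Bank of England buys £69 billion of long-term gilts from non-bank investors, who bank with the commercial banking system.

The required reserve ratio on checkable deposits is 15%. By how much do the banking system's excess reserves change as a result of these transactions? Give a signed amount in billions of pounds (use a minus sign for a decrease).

+£224.3 billion

FX purchase £5 billion: reserves +£5B, deposits 0.
Government spending £62 billion: reserves +£62B, deposits +£62B.
Asset purchase (from non-banks) £47 billion: reserves +£47B, deposits +£47B.
Currency deposit £80 billion: reserves +£80B, deposits +£80B.
Asset purchase (from non-banks) £69 billion: reserves +£69B, deposits +£69B.
Totals: Δreserves = +£263B, Δdeposits = +£258B.
Δrequired reserves = 15% × +£258B = +£38.7B.
Δexcess reserves = Δreserves − Δrequired = +£263B − (+£38.7B) = +£224.3 billion.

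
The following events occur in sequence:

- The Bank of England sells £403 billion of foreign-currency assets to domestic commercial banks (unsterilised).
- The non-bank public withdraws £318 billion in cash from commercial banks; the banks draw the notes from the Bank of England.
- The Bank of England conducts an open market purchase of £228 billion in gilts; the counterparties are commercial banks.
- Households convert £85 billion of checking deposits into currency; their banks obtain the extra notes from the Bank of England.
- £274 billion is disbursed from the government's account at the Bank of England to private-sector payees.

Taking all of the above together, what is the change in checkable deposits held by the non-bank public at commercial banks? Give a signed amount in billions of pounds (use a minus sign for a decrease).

Bank of England balance sheet:
  Assets:      Securities +£228B, Foreign assets −£403B
  Liabilities: Bank reserves −£304B, Currency in circulation +£403B, Government deposits −£274B
Commercial banking system:
  Assets:      Reserves at CB −£304B, Securities −£228B, Foreign assets +£403B
  Liabilities: Checkable deposits −£129B
So the change in checkable deposits held by the non-bank public at commercial banks is -£129 billion.

-£129 billion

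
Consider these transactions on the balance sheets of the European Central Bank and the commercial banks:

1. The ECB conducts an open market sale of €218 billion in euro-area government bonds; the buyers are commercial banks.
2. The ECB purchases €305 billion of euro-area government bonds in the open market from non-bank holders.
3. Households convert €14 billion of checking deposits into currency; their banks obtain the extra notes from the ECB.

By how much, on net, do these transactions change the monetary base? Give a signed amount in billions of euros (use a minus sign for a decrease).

OMO sale (to banks) €218 billion: ECB balance sheet contracts → −€218B.
Asset purchase (from non-banks) €305 billion: ECB balance sheet expands → +€305B.
Currency withdrawal €14 billion: just a shift between currency and reserves — both are base money → 0.
Net: −218 + 305 + 0 = +€87 billion.

+€87 billion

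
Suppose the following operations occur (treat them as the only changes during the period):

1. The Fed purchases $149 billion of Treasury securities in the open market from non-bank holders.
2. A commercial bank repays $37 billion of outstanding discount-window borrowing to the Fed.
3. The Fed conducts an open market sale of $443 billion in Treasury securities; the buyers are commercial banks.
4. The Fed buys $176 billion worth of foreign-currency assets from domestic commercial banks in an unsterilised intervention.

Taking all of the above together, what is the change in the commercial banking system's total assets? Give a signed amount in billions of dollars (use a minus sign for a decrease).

+$112 billion

Fed balance sheet:
  Assets:      Securities −$294B, Loans to banks −$37B, Foreign assets +$176B
  Liabilities: Bank reserves −$155B
Commercial banking system:
  Assets:      Reserves at CB −$155B, Securities +$443B, Foreign assets −$176B
  Liabilities: Checkable deposits +$149B, Borrowings from CB −$37B
Change in total bank assets = +$112 billion.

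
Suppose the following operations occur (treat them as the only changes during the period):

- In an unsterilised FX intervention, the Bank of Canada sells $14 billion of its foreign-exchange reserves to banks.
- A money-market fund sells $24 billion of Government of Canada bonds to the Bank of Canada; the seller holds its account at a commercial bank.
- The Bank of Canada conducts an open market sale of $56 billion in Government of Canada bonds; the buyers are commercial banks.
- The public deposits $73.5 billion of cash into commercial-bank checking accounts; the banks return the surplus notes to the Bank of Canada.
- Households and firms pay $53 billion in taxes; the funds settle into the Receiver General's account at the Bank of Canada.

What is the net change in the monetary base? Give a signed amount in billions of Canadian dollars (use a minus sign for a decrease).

-$99 billion

Bank of Canada balance sheet:
  Assets:      Securities −$32B, Foreign assets −$14B
  Liabilities: Bank reserves −$25.5B, Currency in circulation −$73.5B, Government deposits +$53B
Monetary base = currency + reserves: −$73.5B + (−$25.5B) = -$99 billion.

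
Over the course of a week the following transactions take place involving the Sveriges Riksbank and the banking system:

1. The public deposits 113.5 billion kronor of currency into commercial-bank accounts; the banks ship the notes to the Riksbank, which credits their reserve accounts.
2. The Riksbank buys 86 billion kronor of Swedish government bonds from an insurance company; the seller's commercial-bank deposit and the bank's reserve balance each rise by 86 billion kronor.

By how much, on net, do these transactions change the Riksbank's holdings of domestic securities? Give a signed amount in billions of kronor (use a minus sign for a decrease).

Currency deposit 113.5 billion kronor: the Riksbank's securities portfolio is untouched → 0.
Asset purchase (from non-banks) 86 billion kronor: securities added to the Riksbank's portfolio → +86B.
Net: 0 + 86 = +86 billion.

+86 billion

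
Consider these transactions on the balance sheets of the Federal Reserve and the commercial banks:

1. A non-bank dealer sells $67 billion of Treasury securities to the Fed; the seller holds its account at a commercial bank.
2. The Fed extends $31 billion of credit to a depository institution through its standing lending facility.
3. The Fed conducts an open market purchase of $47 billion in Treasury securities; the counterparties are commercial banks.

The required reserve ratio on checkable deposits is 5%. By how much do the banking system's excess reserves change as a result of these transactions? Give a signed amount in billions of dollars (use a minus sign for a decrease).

Asset purchase (from non-banks) $67 billion: reserves +$67B, deposits +$67B.
Discount-window loan $31 billion: reserves +$31B, deposits 0.
OMO purchase (from banks) $47 billion: reserves +$47B, deposits 0.
Totals: Δreserves = +$145B, Δdeposits = +$67B.
Δrequired reserves = 5% × +$67B = +$3.35B.
Δexcess reserves = Δreserves − Δrequired = +$145B − (+$3.35B) = +$141.65 billion.

+$141.65 billion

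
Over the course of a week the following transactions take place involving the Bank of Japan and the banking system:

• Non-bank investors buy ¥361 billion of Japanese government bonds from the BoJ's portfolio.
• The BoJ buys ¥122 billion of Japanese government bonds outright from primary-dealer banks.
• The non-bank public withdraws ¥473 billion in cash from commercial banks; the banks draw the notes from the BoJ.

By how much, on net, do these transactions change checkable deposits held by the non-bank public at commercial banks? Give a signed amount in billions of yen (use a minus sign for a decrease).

-¥834 billion

Asset sale (to non-banks) ¥361 billion: non-bank counterparties' bank balances fall → −¥361B.
OMO purchase (from banks) ¥122 billion: the counterparty is a bank, so public deposits are unchanged → 0.
Currency withdrawal ¥473 billion: non-bank counterparties' bank balances fall → −¥473B.
Net: −361 + 0 − 473 = -¥834 billion.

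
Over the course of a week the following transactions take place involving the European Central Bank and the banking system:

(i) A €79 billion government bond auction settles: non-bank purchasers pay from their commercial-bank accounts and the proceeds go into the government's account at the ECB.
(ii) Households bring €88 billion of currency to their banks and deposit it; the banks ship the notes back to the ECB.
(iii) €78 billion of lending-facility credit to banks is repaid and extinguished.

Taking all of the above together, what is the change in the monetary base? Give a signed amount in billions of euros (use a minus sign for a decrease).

-€157 billion

ECB balance sheet:
  Assets:      Loans to banks −€78B
  Liabilities: Bank reserves −€69B, Currency in circulation −€88B, Government deposits +€79B
Monetary base = currency + reserves: −€88B + (−€69B) = -€157 billion.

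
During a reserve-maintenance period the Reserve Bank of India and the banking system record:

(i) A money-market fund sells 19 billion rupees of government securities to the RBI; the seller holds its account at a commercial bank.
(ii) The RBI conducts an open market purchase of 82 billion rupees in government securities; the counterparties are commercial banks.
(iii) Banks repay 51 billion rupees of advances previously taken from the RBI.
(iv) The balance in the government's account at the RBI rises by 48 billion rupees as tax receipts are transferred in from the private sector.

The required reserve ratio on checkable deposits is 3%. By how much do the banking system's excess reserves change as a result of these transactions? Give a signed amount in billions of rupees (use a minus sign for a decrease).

Asset purchase (from non-banks) 19 billion rupees: reserves +19B, deposits +19B.
OMO purchase (from banks) 82 billion rupees: reserves +82B, deposits 0.
Discount-window repayment 51 billion rupees: reserves −51B, deposits 0.
Government account inflow 48 billion rupees: reserves −48B, deposits −48B.
Totals: Δreserves = +2B, Δdeposits = −29B.
Δrequired reserves = 3% × −29B = −0.87B.
Δexcess reserves = Δreserves − Δrequired = +2B − (−0.87B) = +2.87 billion.

+2.87 billion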